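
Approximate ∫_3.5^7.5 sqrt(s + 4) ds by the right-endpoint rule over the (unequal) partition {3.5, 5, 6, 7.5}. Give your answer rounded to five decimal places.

Subinterval widths: 1.5, 1, 1.5.
Right endpoints: 5, 6, 7.5.
f(5) ≈ 3.00000, f(6) ≈ 3.16228, f(7.5) ≈ 3.39116.
Sum = Σ Δs_i · f(s_i).
Sum ≈ 12.74903.

12.74903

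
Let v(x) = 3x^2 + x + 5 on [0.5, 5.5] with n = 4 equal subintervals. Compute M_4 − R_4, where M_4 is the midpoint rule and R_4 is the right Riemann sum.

M_4 = 204.296875.
R_4 = 269.53125.
M_4 − R_4 = -65.234375.

-65.234375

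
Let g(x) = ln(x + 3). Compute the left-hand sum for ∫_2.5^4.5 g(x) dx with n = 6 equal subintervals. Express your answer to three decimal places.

3.684

Δx = (4.5 − 2.5)/6 = 1/3.
Left endpoints: 2.5, 17/6, 19/6, 3.5, 23/6, 25/6.
g(2.5) ≈ 1.705, g(17/6) ≈ 1.764, g(19/6) ≈ 1.819, g(3.5) ≈ 1.872, g(23/6) ≈ 1.922, g(25/6) ≈ 1.969.
Sum = Δx · [g(2.5) + g(17/6) + g(19/6) + ...].
Sum ≈ 3.684.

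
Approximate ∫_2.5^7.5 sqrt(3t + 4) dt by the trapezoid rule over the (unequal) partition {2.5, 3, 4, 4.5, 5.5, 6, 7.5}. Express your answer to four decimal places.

21.6365

Subinterval widths: 0.5, 1, 0.5, 1, 0.5, 1.5.
f(2.5) ≈ 3.3912, f(3) ≈ 3.6056, f(4) ≈ 4.0000, f(4.5) ≈ 4.1833, f(5.5) ≈ 4.5277, f(6) ≈ 4.6904, f(7.5) ≈ 5.1478.
On each subinterval the trapezoid contributes (Δt_i/2)·[f(t_{i-1}) + f(t_i)].
Sum ≈ 21.6365.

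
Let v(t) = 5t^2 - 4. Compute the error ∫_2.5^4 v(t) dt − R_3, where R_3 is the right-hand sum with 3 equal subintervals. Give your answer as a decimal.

Exact integral: ∫_2.5^4 v(t) dt = 74.625.
R_3 = 87.125.
Error = 74.625 − 87.125 = -12.5.

-12.5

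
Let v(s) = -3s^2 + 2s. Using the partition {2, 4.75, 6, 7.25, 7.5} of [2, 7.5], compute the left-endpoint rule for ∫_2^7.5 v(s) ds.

Subinterval widths: 2.75, 1.25, 1.25, 0.25.
Left endpoints: 2, 4.75, 6, 7.25.
v(2) = -8, v(4.75) = -58.1875, v(6) = -96, v(7.25) = -143.1875.
Sum = Σ Δs_i · v(s_i).
Sum = -250.53125.

-250.53125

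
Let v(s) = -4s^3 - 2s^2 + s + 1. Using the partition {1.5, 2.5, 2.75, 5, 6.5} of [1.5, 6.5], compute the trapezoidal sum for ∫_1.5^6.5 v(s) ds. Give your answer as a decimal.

Subinterval widths: 1, 0.25, 2.25, 1.5.
v(1.5) = -15.5, v(2.5) = -71.5, v(2.75) = -94.5625, v(5) = -544, v(6.5) = -1175.5.
On each subinterval the trapezoid contributes (Δs_i/2)·[v(s_{i-1}) + v(s_i)].
Sum = -2072.265625.

-2072.265625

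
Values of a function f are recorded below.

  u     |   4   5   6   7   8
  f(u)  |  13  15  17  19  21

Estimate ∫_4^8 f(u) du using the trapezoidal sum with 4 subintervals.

68

Δu = 1.
T_4 = (1/2)·[13 + 2·15 + 2·17 + 2·19 + 21] = 68.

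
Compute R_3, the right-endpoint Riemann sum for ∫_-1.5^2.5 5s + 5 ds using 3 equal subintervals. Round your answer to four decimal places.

Δs = (2.5 − (-1.5))/3 = 4/3.
Right endpoints: -1/6, 7/6, 2.5.
f(-1/6) = 25/6, f(7/6) = 65/6, f(2.5) = 17.5.
Sum = Δs · [f(-1/6) + f(7/6) + f(2.5)].
Sum ≈ 43.3333.

43.3333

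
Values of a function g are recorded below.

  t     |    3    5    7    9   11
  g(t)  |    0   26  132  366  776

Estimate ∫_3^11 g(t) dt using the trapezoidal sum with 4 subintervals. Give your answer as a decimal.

Δt = 2.
T_4 = (2/2)·[0 + 2·26 + 2·132 + 2·366 + 776] = 1824.

1824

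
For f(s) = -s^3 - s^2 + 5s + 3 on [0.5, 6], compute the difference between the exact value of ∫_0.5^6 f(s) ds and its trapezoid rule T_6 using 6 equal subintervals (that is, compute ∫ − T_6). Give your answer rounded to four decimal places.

8.2802

Exact integral: ∫_0.5^6 f(s) ds ≈ -290.067708.
T_6 ≈ -298.347946.
Error ≈ -290.067708 − (-298.347946) ≈ 8.2802.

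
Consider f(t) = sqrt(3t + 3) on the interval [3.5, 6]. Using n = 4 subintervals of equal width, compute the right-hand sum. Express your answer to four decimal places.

10.6439

Δt = (6 − 3.5)/4 = 0.625.
Right endpoints: 4.125, 4.75, 5.375, 6.
f(4.125) ≈ 3.9211, f(4.75) ≈ 4.1533, f(5.375) ≈ 4.3732, f(6) ≈ 4.5826.
Sum = Δt · [f(4.125) + f(4.75) + f(5.375) + f(6)].
Sum ≈ 10.6439.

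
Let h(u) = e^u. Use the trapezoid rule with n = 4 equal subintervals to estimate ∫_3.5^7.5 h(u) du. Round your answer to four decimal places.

1920.4296

Δu = (7.5 − 3.5)/4 = 1.
h(3.5) ≈ 33.1155, h(4.5) ≈ 90.0171, h(5.5) ≈ 244.6919, h(6.5) ≈ 665.1416, h(7.5) ≈ 1808.0424.
T_4 = (Δu/2)·[h(u_0) + 2h(u_1) + 2h(u_2) + 2h(u_3) + h(u_4)].
Sum ≈ 1920.4296.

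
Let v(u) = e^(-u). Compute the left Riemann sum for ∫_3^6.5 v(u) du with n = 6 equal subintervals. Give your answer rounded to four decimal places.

0.0637

Δu = (6.5 − 3)/6 = 7/12.
Left endpoints: 3, 43/12, 25/6, 4.75, 16/3, 71/12.
v(3) ≈ 0.0498, v(43/12) ≈ 0.0278, v(25/6) ≈ 0.0155, v(4.75) ≈ 0.0087, v(16/3) ≈ 0.0048, v(71/12) ≈ 0.0027.
Sum = Δu · [v(3) + v(43/12) + v(25/6) + ...].
Sum ≈ 0.0637.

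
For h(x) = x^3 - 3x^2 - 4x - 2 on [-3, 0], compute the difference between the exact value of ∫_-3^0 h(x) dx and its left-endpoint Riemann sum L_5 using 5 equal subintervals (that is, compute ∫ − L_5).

13.95

Exact integral: ∫_-3^0 h(x) dx = -35.25.
L_5 = -49.2.
Error = -35.25 − (-49.2) = 13.95.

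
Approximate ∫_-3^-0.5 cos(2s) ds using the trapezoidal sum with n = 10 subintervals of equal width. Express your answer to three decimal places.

-0.549

Δs = (-0.5 − (-3))/10 = 0.25.
f(-3) ≈ 0.960, f(-2.75) ≈ 0.709, f(-2.5) ≈ 0.284, f(-2.25) ≈ -0.211, f(-2) ≈ -0.654, f(-1.75) ≈ -0.936, f(-1.5) ≈ -0.990, f(-1.25) ≈ -0.801, f(-1) ≈ -0.416, f(-0.75) ≈ 0.071, f(-0.5) ≈ 0.540.
T_10 = (Δs/2)·[f(s_0) + 2f(s_1) + ... + 2f(s_{9}) + f(s_10)].
Sum ≈ -0.549.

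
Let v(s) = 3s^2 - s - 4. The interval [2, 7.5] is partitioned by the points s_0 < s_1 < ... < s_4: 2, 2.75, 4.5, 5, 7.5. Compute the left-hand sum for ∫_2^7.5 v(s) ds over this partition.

223.515625

Subinterval widths: 0.75, 1.75, 0.5, 2.5.
Left endpoints: 2, 2.75, 4.5, 5.
v(2) = 6, v(2.75) = 15.9375, v(4.5) = 52.25, v(5) = 66.
Sum = Σ Δs_i · v(s_i).
Sum = 223.515625.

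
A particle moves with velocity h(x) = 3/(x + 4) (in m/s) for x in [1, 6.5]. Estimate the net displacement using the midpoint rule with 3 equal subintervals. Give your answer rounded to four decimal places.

Δx = (6.5 − 1)/3 = 11/6.
Midpoints: 23/12, 3.75, 67/12.
h(23/12) = 36/71, h(3.75) = 12/31, h(67/12) = 36/115.
Sum = Δx · [h(23/12) + h(3.75) + h(67/12)].
Sum ≈ 2.2132.

2.2132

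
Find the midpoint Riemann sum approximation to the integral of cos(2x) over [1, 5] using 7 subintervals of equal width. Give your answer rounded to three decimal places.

Δx = (5 − 1)/7 = 4/7.
Midpoints: 9/7, 13/7, 17/7, 3, 25/7, 29/7, 33/7.
f(9/7) ≈ -0.842, f(13/7) ≈ -0.840, f(17/7) ≈ 0.144, f(3) ≈ 0.960, f(25/7) ≈ 0.653, f(29/7) ≈ -0.418, f(33/7) ≈ -1.000.
Sum = Δx · [f(9/7) + f(13/7) + f(17/7) + ...].
Sum ≈ -0.768.

-0.768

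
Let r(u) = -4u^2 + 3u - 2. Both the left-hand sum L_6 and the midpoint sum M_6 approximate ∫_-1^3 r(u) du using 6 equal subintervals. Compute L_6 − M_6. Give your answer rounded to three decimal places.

L_6 ≈ -27.85185.
M_6 ≈ -32.74074.
L_6 − M_6 ≈ 4.889.

4.889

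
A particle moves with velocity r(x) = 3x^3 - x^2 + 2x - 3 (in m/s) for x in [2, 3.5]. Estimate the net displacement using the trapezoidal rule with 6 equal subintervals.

Δx = (3.5 − 2)/6 = 0.25.
r(2) = 21, r(2.25) = 30.609375, r(2.5) = 42.625, r(2.75) = 57.328125, r(3) = 75, r(3.25) = 95.921875, r(3.5) = 120.375.
T_6 = (Δx/2)·[r(x_0) + 2r(x_1) + ... + 2r(x_{5}) + r(x_6)].
Sum = 93.04296875.

93.04296875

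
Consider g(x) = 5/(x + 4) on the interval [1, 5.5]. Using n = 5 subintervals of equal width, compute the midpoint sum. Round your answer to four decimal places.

3.2044

Δx = (5.5 − 1)/5 = 0.9.
Midpoints: 1.45, 2.35, 3.25, 4.15, 5.05.
g(1.45) = 100/109, g(2.35) = 100/127, g(3.25) = 20/29, g(4.15) = 100/163, g(5.05) = 100/181.
Sum = Δx · [g(1.45) + g(2.35) + g(3.25) + g(4.15) + g(5.05)].
Sum ≈ 3.2044.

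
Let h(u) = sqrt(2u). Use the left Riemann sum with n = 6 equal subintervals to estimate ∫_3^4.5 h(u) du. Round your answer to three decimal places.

4.032

Δu = (4.5 − 3)/6 = 0.25.
Left endpoints: 3, 3.25, 3.5, 3.75, 4, 4.25.
h(3) ≈ 2.449, h(3.25) ≈ 2.550, h(3.5) ≈ 2.646, h(3.75) ≈ 2.739, h(4) ≈ 2.828, h(4.25) ≈ 2.915.
Sum = Δu · [h(3) + h(3.25) + h(3.5) + ...].
Sum ≈ 4.032.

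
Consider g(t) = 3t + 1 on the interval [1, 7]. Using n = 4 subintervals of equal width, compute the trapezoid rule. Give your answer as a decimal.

78

Δt = (7 − 1)/4 = 1.5.
g(1) = 4, g(2.5) = 8.5, g(4) = 13, g(5.5) = 17.5, g(7) = 22.
T_4 = (Δt/2)·[g(t_0) + 2g(t_1) + 2g(t_2) + 2g(t_3) + g(t_4)].
Sum = 78.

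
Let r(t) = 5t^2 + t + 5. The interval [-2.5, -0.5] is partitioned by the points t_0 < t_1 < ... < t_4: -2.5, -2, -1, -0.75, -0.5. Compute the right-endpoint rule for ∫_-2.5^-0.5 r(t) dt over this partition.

Subinterval widths: 0.5, 1, 0.25, 0.25.
Right endpoints: -2, -1, -0.75, -0.5.
r(-2) = 23, r(-1) = 9, r(-0.75) = 7.0625, r(-0.5) = 5.75.
Sum = Σ Δt_i · r(t_i).
Sum = 23.703125.

23.703125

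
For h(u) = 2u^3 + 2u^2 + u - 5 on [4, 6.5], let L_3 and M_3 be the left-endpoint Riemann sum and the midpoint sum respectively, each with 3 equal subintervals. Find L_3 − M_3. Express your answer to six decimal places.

L_3 ≈ 716.82870370.
M_3 ≈ 900.72627315.
L_3 − M_3 ≈ -183.897569.

-183.897569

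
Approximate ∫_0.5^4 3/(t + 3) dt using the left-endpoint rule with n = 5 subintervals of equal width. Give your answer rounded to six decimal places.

Δt = (4 − 0.5)/5 = 0.7.
Left endpoints: 0.5, 1.2, 1.9, 2.6, 3.3.
f(0.5) = 6/7, f(1.2) = 5/7, f(1.9) = 30/49, f(2.6) = 15/28, f(3.3) = 10/21.
Sum = Δt · [f(0.5) + f(1.2) + f(1.9) + f(2.6) + f(3.3)].
Sum ≈ 2.236905.

2.236905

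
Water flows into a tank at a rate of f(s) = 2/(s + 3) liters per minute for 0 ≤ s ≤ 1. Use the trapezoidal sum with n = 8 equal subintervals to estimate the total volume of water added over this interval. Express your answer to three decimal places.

0.575

Δs = (1 − 0)/8 = 0.125.
f(0) = 2/3, f(0.125) = 0.64, f(0.25) = 8/13, f(0.375) = 16/27, f(0.5) = 4/7, f(0.625) = 16/29, f(0.75) = 8/15, f(0.875) = 16/31, f(1) = 0.5.
T_8 = (Δs/2)·[f(s_0) + 2f(s_1) + ... + 2f(s_{7}) + f(s_8)].
Sum ≈ 0.575.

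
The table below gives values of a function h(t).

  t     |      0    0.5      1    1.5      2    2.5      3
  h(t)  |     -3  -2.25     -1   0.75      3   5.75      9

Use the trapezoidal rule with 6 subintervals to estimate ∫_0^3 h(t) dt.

4.625

Δt = 0.5.
T_6 = (0.5/2)·[(-3) + 2·(-2.25) + 2·(-1) + 2·0.75 + 2·3 + 2·5.75 + 9] = 4.625.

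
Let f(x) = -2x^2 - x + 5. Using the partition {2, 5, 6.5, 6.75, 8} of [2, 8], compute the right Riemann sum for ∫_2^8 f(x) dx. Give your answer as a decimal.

-465.96875

Subinterval widths: 3, 1.5, 0.25, 1.25.
Right endpoints: 5, 6.5, 6.75, 8.
f(5) = -50, f(6.5) = -86, f(6.75) = -92.875, f(8) = -131.
Sum = Σ Δx_i · f(x_i).
Sum = -465.96875.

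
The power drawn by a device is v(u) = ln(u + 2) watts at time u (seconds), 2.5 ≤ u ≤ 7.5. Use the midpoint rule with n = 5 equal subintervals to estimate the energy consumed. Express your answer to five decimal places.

Δu = (7.5 − 2.5)/5 = 1.
Midpoints: 3, 4, 5, 6, 7.
v(3) ≈ 1.60944, v(4) ≈ 1.79176, v(5) ≈ 1.94591, v(6) ≈ 2.07944, v(7) ≈ 2.19722.
Sum = Δu · [v(3) + v(4) + v(5) + v(6) + v(7)].
Sum ≈ 9.62377.

9.62377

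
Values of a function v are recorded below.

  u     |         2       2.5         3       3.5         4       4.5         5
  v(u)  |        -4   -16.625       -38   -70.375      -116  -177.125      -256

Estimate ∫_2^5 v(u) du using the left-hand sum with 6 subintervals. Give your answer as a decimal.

-211.0625

Δu = 0.5.
Sum = 0.5·[(-4) + (-16.625) + (-38) + (-70.375) + (-116) + (-177.125)] = -211.0625.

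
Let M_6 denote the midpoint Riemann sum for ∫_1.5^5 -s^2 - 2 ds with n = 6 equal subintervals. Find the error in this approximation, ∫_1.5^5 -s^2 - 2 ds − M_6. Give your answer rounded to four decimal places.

-0.0992

Exact integral: ∫_1.5^5 f(s) ds ≈ -47.541667.
M_6 ≈ -47.442419.
Error ≈ -47.541667 − (-47.442419) ≈ -0.0992.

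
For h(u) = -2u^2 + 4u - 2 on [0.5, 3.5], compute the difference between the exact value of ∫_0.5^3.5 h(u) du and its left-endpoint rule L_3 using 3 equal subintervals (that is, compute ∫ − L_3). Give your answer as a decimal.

-5

Exact integral: ∫_0.5^3.5 h(u) du = -10.5.
L_3 = -5.5.
Error = -10.5 − (-5.5) = -5.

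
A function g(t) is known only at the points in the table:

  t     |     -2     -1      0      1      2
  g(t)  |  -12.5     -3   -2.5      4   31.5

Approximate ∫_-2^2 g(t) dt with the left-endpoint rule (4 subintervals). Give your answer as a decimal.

Δt = 1.
Sum = 1·[(-12.5) + (-3) + (-2.5) + 4] = -14.

-14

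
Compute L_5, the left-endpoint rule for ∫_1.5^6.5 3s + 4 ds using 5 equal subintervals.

72.5

Δs = (6.5 − 1.5)/5 = 1.
Left endpoints: 1.5, 2.5, 3.5, 4.5, 5.5.
f(1.5) = 8.5, f(2.5) = 11.5, f(3.5) = 14.5, f(4.5) = 17.5, f(5.5) = 20.5.
Sum = Δs · [f(1.5) + f(2.5) + f(3.5) + f(4.5) + f(5.5)].
Sum = 72.5.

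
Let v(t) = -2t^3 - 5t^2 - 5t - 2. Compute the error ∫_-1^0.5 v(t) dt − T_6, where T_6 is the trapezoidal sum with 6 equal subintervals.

0.0546875

Exact integral: ∫_-1^0.5 v(t) dt = -2.53125.
T_6 = -2.5859375.
Error = -2.53125 − (-2.5859375) = 0.0546875.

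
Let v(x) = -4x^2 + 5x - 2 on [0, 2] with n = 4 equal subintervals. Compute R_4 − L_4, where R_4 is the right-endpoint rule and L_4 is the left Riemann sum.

-3

R_4 = -6.5.
L_4 = -3.5.
R_4 − L_4 = -3.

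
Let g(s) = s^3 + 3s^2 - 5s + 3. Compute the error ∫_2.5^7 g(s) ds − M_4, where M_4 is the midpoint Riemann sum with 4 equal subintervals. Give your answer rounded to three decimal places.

Exact integral: ∫_2.5^7 g(s) ds = 824.484375.
M_4 ≈ 816.29736.
Error ≈ 824.484375 − 816.29736 ≈ 8.187.

8.187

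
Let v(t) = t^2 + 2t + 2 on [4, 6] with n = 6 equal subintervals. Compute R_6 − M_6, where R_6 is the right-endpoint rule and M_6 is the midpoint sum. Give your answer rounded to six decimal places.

R_6 ≈ 78.70370370.
M_6 ≈ 74.64814815.
R_6 − M_6 ≈ 4.055556.

4.055556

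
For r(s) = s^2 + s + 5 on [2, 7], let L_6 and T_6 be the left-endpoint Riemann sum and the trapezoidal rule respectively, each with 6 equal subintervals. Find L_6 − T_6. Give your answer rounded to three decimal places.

-20.833

L_6 ≈ 138.91204.
T_6 ≈ 159.74537.
L_6 − T_6 ≈ -20.833.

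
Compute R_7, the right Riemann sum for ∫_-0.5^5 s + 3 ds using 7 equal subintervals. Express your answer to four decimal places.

Δs = (5 − (-0.5))/7 = 11/14.
Right endpoints: 2/7, 15/14, 13/7, 37/14, 24/7, 59/14, 5.
f(2/7) = 23/7, f(15/14) = 57/14, f(13/7) = 34/7, f(37/14) = 79/14, f(24/7) = 45/7, f(59/14) = 101/14, f(5) = 8.
Sum = Δs · [f(2/7) + f(15/14) + f(13/7) + ...].
Sum ≈ 31.0357.

31.0357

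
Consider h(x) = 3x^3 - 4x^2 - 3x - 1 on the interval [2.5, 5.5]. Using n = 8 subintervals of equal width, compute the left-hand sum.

354.140625

Δx = (5.5 − 2.5)/8 = 0.375.
Left endpoints: 2.5, 2.875, 3.25, 3.625, 4, 4.375, 4.75, 5.125.
h(2.5) = 13.375, h(2.875) = 14645/512, h(3.25) = 49.984375, h(3.625) = 40175/512, h(4) = 115, h(4.375) = 82193/512, h(4.75) = 216.015625, h(5.125) = 144587/512.
Sum = Δx · [h(2.5) + h(2.875) + h(3.25) + ...].
Sum = 354.140625.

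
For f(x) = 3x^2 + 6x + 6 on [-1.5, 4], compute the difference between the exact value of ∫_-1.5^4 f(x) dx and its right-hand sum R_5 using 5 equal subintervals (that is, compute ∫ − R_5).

Exact integral: ∫_-1.5^4 f(x) dx = 141.625.
R_5 = 185.79.
Error = 141.625 − 185.79 = -44.165.

-44.165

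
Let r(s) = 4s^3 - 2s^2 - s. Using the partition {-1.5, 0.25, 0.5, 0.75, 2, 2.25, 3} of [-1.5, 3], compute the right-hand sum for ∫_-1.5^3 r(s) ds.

Subinterval widths: 1.75, 0.25, 0.25, 1.25, 0.25, 0.75.
Right endpoints: 0.25, 0.5, 0.75, 2, 2.25, 3.
r(0.25) = -0.3125, r(0.5) = -0.5, r(0.75) = -0.1875, r(2) = 22, r(2.25) = 33.1875, r(3) = 87.
Sum = Σ Δs_i · r(s_i).
Sum = 100.328125.

100.328125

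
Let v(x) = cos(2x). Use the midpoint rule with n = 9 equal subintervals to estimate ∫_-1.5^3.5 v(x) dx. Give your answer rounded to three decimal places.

Δx = (3.5 − (-1.5))/9 = 5/9.
Midpoints: -11/9, -2/3, -1/9, 4/9, 1, 14/9, 19/9, 8/3, 29/9.
v(-11/9) ≈ -0.767, v(-2/3) ≈ 0.235, v(-1/9) ≈ 0.975, v(4/9) ≈ 0.630, v(1) ≈ -0.416, v(14/9) ≈ -1.000, v(19/9) ≈ -0.471, v(8/3) ≈ 0.582, v(29/9) ≈ 0.987.
Sum = Δx · [v(-11/9) + v(-2/3) + v(-1/9) + ...].
Sum ≈ 0.420.

0.420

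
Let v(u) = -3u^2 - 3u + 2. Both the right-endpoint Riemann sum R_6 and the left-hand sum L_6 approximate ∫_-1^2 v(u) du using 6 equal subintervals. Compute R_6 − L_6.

-9

R_6 = -12.375.
L_6 = -3.375.
R_6 − L_6 = -9.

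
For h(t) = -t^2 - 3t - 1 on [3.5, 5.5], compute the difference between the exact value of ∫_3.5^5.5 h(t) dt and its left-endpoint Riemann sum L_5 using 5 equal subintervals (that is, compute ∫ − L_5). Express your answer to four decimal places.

-4.7467

Exact integral: ∫_3.5^5.5 h(t) dt ≈ -70.166667.
L_5 = -65.42.
Error ≈ -70.166667 − (-65.42) ≈ -4.7467.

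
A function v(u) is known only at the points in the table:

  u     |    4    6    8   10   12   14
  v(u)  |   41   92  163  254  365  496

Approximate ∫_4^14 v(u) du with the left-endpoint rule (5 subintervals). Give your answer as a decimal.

Δu = 2.
Sum = 2·[41 + 92 + 163 + 254 + 365] = 1830.

1830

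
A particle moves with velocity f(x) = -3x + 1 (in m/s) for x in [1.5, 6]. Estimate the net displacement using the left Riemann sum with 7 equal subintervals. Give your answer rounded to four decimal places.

Δx = (6 − 1.5)/7 = 9/14.
Left endpoints: 1.5, 15/7, 39/14, 24/7, 57/14, 33/7, 75/14.
f(1.5) = -3.5, f(15/7) = -38/7, f(39/14) = -103/14, f(24/7) = -65/7, f(57/14) = -157/14, f(33/7) = -92/7, f(75/14) = -211/14.
Sum = Δx · [f(1.5) + f(15/7) + f(39/14) + ...].
Sum ≈ -41.7857.

-41.7857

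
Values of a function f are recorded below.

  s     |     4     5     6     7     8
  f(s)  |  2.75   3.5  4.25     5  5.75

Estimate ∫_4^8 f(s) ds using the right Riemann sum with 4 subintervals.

Δs = 1.
Sum = 1·[3.5 + 4.25 + 5 + 5.75] = 18.5.

18.5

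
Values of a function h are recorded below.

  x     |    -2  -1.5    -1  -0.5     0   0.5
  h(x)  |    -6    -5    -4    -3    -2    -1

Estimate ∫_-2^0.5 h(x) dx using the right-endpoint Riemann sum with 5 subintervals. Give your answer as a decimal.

Δx = 0.5.
Sum = 0.5·[(-5) + (-4) + (-3) + (-2) + (-1)] = -7.5.

-7.5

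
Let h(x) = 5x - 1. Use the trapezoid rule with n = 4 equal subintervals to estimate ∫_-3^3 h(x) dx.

Δx = (3 − (-3))/4 = 1.5.
h(-3) = -16, h(-1.5) = -8.5, h(0) = -1, h(1.5) = 6.5, h(3) = 14.
T_4 = (Δx/2)·[h(x_0) + 2h(x_1) + 2h(x_2) + 2h(x_3) + h(x_4)].
Sum = -6.

-6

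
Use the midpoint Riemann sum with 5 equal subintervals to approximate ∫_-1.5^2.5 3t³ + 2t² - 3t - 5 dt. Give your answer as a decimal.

10.78

Δt = (2.5 − (-1.5))/5 = 0.8.
Midpoints: -1.1, -0.3, 0.5, 1.3, 2.1.
f(-1.1) = -3.273, f(-0.3) = -4.001, f(0.5) = -5.625, f(1.3) = 1.071, f(2.1) = 25.303.
Sum = Δt · [f(-1.1) + f(-0.3) + f(0.5) + f(1.3) + f(2.1)].
Sum = 10.78.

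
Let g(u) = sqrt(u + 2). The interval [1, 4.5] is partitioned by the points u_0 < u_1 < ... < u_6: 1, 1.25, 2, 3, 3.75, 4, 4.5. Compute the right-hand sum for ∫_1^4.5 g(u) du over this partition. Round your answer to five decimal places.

7.87233

Subinterval widths: 0.25, 0.75, 1, 0.75, 0.25, 0.5.
Right endpoints: 1.25, 2, 3, 3.75, 4, 4.5.
g(1.25) ≈ 1.80278, g(2) ≈ 2.00000, g(3) ≈ 2.23607, g(3.75) ≈ 2.39792, g(4) ≈ 2.44949, g(4.5) ≈ 2.54951.
Sum = Σ Δu_i · g(u_i).
Sum ≈ 7.87233.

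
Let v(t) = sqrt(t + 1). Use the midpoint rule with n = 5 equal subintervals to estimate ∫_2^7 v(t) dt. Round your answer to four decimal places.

11.6255

Δt = (7 − 2)/5 = 1.
Midpoints: 2.5, 3.5, 4.5, 5.5, 6.5.
v(2.5) ≈ 1.8708, v(3.5) ≈ 2.1213, v(4.5) ≈ 2.3452, v(5.5) ≈ 2.5495, v(6.5) ≈ 2.7386.
Sum = Δt · [v(2.5) + v(3.5) + v(4.5) + v(5.5) + v(6.5)].
Sum ≈ 11.6255.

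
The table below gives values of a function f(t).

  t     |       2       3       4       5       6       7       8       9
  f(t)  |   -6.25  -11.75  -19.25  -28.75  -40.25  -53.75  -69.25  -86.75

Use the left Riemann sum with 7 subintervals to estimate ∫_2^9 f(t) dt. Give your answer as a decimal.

Δt = 1.
Sum = 1·[(-6.25) + (-11.75) + (-19.25) + (-28.75) + (-40.25) + (-53.75) + (-69.25)] = -229.25.

-229.25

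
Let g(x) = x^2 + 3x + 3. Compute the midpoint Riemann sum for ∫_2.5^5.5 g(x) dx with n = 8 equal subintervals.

Δx = (5.5 − 2.5)/8 = 0.375.
Midpoints: 2.6875, 3.0625, 3.4375, 3.8125, 4.1875, 4.5625, 4.9375, 5.3125.
g(2.6875) = 18.28515625, g(3.0625) = 21.56640625, g(3.4375) = 25.12890625, g(3.8125) = 28.97265625, g(4.1875) = 33.09765625, g(4.5625) = 37.50390625, g(4.9375) = 42.19140625, g(5.3125) = 47.16015625.
Sum = Δx · [g(2.6875) + g(3.0625) + g(3.4375) + ...].
Sum = 95.21484375.

95.21484375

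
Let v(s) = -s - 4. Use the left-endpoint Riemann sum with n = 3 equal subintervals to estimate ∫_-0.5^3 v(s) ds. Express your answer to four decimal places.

-16.3333

Δs = (3 − (-0.5))/3 = 7/6.
Left endpoints: -0.5, 2/3, 11/6.
v(-0.5) = -3.5, v(2/3) = -14/3, v(11/6) = -35/6.
Sum = Δs · [v(-0.5) + v(2/3) + v(11/6)].
Sum ≈ -16.3333.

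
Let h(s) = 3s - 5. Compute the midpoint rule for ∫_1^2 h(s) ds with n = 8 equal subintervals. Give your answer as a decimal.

-0.5

Δs = (2 − 1)/8 = 0.125.
Midpoints: 1.0625, 1.1875, 1.3125, 1.4375, 1.5625, 1.6875, 1.8125, 1.9375.
h(1.0625) = -1.8125, h(1.1875) = -1.4375, h(1.3125) = -1.0625, h(1.4375) = -0.6875, h(1.5625) = -0.3125, h(1.6875) = 0.0625, h(1.8125) = 0.4375, h(1.9375) = 0.8125.
Sum = Δs · [h(1.0625) + h(1.1875) + h(1.3125) + ...].
Sum = -0.5.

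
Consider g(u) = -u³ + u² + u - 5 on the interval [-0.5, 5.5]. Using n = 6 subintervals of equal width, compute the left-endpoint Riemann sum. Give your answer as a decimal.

-129.5

Δu = (5.5 − (-0.5))/6 = 1.
Left endpoints: -0.5, 0.5, 1.5, 2.5, 3.5, 4.5.
g(-0.5) = -5.125, g(0.5) = -4.375, g(1.5) = -4.625, g(2.5) = -11.875, g(3.5) = -32.125, g(4.5) = -71.375.
Sum = Δu · [g(-0.5) + g(0.5) + g(1.5) + ...].
Sum = -129.5.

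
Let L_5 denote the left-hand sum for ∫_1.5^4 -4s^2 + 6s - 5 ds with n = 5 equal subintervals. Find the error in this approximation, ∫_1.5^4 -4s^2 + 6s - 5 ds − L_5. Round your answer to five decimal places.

-9.58333

Exact integral: ∫_1.5^4 f(s) ds ≈ -52.0833333.
L_5 = -42.5.
Error ≈ -52.0833333 − (-42.5) ≈ -9.58333.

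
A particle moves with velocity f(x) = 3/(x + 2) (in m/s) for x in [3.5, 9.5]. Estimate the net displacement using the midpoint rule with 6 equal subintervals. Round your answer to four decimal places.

Δx = (9.5 − 3.5)/6 = 1.
Midpoints: 4, 5, 6, 7, 8, 9.
f(4) = 0.5, f(5) = 3/7, f(6) = 0.375, f(7) = 1/3, f(8) = 0.3, f(9) = 3/11.
Sum = Δx · [f(4) + f(5) + f(6) + ...].
Sum ≈ 2.2096.

2.2096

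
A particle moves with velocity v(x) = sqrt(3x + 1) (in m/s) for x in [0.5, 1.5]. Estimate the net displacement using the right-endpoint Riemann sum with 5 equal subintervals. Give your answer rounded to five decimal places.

2.06333

Δx = (1.5 − 0.5)/5 = 0.2.
Right endpoints: 0.7, 0.9, 1.1, 1.3, 1.5.
v(0.7) ≈ 1.76068, v(0.9) ≈ 1.92354, v(1.1) ≈ 2.07364, v(1.3) ≈ 2.21359, v(1.5) ≈ 2.34521.
Sum = Δx · [v(0.7) + v(0.9) + v(1.1) + v(1.3) + v(1.5)].
Sum ≈ 2.06333.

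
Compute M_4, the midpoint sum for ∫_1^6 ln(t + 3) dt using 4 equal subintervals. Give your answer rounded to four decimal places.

9.2388

Δt = (6 − 1)/4 = 1.25.
Midpoints: 1.625, 2.875, 4.125, 5.375.
f(1.625) ≈ 1.5315, f(2.875) ≈ 1.7707, f(4.125) ≈ 1.9636, f(5.375) ≈ 2.1253.
Sum = Δt · [f(1.625) + f(2.875) + f(4.125) + f(5.375)].
Sum ≈ 9.2388.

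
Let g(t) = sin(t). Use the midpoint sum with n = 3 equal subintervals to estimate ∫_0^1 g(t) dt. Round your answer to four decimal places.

0.4618

Δt = (1 − 0)/3 = 1/3.
Midpoints: 1/6, 0.5, 5/6.
g(1/6) ≈ 0.1659, g(0.5) ≈ 0.4794, g(5/6) ≈ 0.7402.
Sum = Δt · [g(1/6) + g(0.5) + g(5/6)].
Sum ≈ 0.4618.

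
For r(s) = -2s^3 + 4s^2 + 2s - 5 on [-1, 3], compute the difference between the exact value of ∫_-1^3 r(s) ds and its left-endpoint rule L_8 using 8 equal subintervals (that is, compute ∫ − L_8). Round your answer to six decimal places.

Exact integral: ∫_-1^3 r(s) ds ≈ -14.66666667.
L_8 = -11.
Error ≈ -14.66666667 − (-11) ≈ -3.666667.

-3.666667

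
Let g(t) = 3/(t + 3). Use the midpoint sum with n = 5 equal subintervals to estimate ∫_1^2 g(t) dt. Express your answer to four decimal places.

0.6693

Δt = (2 − 1)/5 = 0.2.
Midpoints: 1.1, 1.3, 1.5, 1.7, 1.9.
g(1.1) = 30/41, g(1.3) = 30/43, g(1.5) = 2/3, g(1.7) = 30/47, g(1.9) = 30/49.
Sum = Δt · [g(1.1) + g(1.3) + g(1.5) + g(1.7) + g(1.9)].
Sum ≈ 0.6693.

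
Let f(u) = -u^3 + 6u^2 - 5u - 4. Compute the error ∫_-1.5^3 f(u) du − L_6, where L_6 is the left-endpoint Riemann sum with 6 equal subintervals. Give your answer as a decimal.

Exact integral: ∫_-1.5^3 f(u) du = 6.890625.
L_6 = 13.11328125.
Error = 6.890625 − 13.11328125 = -6.22265625.

-6.22265625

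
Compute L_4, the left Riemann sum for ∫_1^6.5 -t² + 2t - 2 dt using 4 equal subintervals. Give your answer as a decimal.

Δt = (6.5 − 1)/4 = 1.375.
Left endpoints: 1, 2.375, 3.75, 5.125.
f(1) = -1, f(2.375) = -2.890625, f(3.75) = -8.5625, f(5.125) = -18.015625.
Sum = Δt · [f(1) + f(2.375) + f(3.75) + f(5.125)].
Sum = -41.89453125.

-41.89453125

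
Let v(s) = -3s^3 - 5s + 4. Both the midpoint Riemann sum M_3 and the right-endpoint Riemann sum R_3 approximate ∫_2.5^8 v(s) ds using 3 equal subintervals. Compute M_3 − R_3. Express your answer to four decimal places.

1608.6068

M_3 = -3092.2890625.
R_3 ≈ -4700.895833.
M_3 − R_3 ≈ 1608.6068.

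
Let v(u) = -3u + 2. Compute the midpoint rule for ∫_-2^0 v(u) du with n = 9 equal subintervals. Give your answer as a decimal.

Δu = (0 − (-2))/9 = 2/9.
Midpoints: -17/9, -5/3, -13/9, -11/9, -1, -7/9, -5/9, -1/3, -1/9.
v(-17/9) = 23/3, v(-5/3) = 7, v(-13/9) = 19/3, v(-11/9) = 17/3, v(-1) = 5, v(-7/9) = 13/3, v(-5/9) = 11/3, v(-1/3) = 3, v(-1/9) = 7/3.
Sum = Δu · [v(-17/9) + v(-5/3) + v(-13/9) + ...].
Sum = 10.

10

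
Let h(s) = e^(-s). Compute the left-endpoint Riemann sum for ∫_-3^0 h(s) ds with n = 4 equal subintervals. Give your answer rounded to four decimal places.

Δs = (0 − (-3))/4 = 0.75.
Left endpoints: -3, -2.25, -1.5, -0.75.
h(-3) ≈ 20.0855, h(-2.25) ≈ 9.4877, h(-1.5) ≈ 4.4817, h(-0.75) ≈ 2.1170.
Sum = Δs · [h(-3) + h(-2.25) + h(-1.5) + h(-0.75)].
Sum ≈ 27.1290.

27.1290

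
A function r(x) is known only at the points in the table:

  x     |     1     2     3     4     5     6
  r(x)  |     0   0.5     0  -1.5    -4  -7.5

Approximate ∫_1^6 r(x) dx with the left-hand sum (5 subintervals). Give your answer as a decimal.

-5

Δx = 1.
Sum = 1·[0 + 0.5 + 0 + (-1.5) + (-4)] = -5.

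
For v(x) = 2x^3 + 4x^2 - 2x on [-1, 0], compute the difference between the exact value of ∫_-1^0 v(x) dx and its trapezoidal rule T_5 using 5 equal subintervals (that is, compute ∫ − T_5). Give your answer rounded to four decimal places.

Exact integral: ∫_-1^0 v(x) dx ≈ 1.833333.
T_5 = 1.84.
Error ≈ 1.833333 − 1.84 ≈ -0.0067.

-0.0067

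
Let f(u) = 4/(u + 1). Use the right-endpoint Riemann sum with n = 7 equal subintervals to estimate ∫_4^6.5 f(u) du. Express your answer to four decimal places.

Δu = (6.5 − 4)/7 = 5/14.
Right endpoints: 61/14, 33/7, 71/14, 38/7, 81/14, 43/7, 6.5.
f(61/14) = 56/75, f(33/7) = 0.7, f(71/14) = 56/85, f(38/7) = 28/45, f(81/14) = 56/95, f(43/7) = 0.56, f(6.5) = 8/15.
Sum = Δu · [f(61/14) + f(33/7) + f(71/14) + ...].
Sum ≈ 1.5752.

1.5752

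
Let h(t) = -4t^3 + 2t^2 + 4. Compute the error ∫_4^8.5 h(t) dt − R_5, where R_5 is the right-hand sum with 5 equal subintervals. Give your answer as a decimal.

Exact integral: ∫_4^8.5 h(t) dt = -4579.3125.
R_5 = -5563.26.
Error = -4579.3125 − (-5563.26) = 983.9475.

983.9475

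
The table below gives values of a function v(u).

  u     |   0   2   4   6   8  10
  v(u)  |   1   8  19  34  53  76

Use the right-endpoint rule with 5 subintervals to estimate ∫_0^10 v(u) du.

Δu = 2.
Sum = 2·[8 + 19 + 34 + 53 + 76] = 380.

380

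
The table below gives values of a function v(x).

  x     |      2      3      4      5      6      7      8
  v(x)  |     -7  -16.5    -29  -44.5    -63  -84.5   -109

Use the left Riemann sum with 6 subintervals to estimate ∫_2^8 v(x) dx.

-244.5

Δx = 1.
Sum = 1·[(-7) + (-16.5) + (-29) + (-44.5) + (-63) + (-84.5)] = -244.5.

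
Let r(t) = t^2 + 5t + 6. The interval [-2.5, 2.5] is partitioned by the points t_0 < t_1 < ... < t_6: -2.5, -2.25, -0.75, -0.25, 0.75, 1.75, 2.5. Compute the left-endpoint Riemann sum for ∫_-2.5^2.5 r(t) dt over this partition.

29.546875

Subinterval widths: 0.25, 1.5, 0.5, 1, 1, 0.75.
Left endpoints: -2.5, -2.25, -0.75, -0.25, 0.75, 1.75.
r(-2.5) = -0.25, r(-2.25) = -0.1875, r(-0.75) = 2.8125, r(-0.25) = 4.8125, r(0.75) = 10.3125, r(1.75) = 17.8125.
Sum = Σ Δt_i · r(t_i).
Sum = 29.546875.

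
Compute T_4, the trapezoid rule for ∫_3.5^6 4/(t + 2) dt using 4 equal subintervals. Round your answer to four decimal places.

Δt = (6 − 3.5)/4 = 0.625.
f(3.5) = 8/11, f(4.125) = 32/49, f(4.75) = 16/27, f(5.375) = 32/59, f(6) = 0.5.
T_4 = (Δt/2)·[f(t_0) + 2f(t_1) + 2f(t_2) + 2f(t_3) + f(t_4)].
Sum ≈ 1.5010.

1.5010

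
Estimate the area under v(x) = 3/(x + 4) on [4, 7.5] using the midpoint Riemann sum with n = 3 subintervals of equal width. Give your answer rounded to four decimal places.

Δx = (7.5 − 4)/3 = 7/6.
Midpoints: 55/12, 5.75, 83/12.
v(55/12) = 36/103, v(5.75) = 4/13, v(83/12) = 36/131.
Sum = Δx · [v(55/12) + v(5.75) + v(83/12)].
Sum ≈ 1.0874.

1.0874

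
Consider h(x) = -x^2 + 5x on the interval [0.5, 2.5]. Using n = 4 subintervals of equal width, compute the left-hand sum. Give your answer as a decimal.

8.75

Δx = (2.5 − 0.5)/4 = 0.5.
Left endpoints: 0.5, 1, 1.5, 2.
h(0.5) = 2.25, h(1) = 4, h(1.5) = 5.25, h(2) = 6.
Sum = Δx · [h(0.5) + h(1) + h(1.5) + h(2)].
Sum = 8.75.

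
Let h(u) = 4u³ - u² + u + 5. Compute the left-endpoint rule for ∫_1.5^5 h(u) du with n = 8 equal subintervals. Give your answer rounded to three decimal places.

510.303

Δu = (5 − 1.5)/8 = 0.4375.
Left endpoints: 1.5, 1.9375, 2.375, 2.8125, 3.25, 3.6875, 4.125, 4.5625.
h(1.5) = 17.75, h(1.9375) = 33051/1024, h(2.375) = 55.3203125, h(2.8125) = 91025/1024, h(3.25) = 135, h(3.6875) = 200351/1024, h(4.125) = 272.8671875, h(4.5625) = 377493/1024.
Sum = Δu · [h(1.5) + h(1.9375) + h(2.375) + ...].
Sum ≈ 510.303.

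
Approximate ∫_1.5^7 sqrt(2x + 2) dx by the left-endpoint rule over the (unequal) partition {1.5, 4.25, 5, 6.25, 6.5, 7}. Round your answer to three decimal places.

Subinterval widths: 2.75, 0.75, 1.25, 0.25, 0.5.
Left endpoints: 1.5, 4.25, 5, 6.25, 6.5.
f(1.5) ≈ 2.236, f(4.25) ≈ 3.240, f(5) ≈ 3.464, f(6.25) ≈ 3.808, f(6.5) ≈ 3.873.
Sum = Σ Δx_i · f(x_i).
Sum ≈ 15.798.

15.798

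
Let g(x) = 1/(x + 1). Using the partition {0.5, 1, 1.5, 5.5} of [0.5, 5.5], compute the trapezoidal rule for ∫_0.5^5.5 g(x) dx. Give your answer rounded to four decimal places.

Subinterval widths: 0.5, 0.5, 4.
g(0.5) = 2/3, g(1) = 0.5, g(1.5) = 0.4, g(5.5) = 2/13.
On each subinterval the trapezoid contributes (Δx_i/2)·[g(x_{i-1}) + g(x_i)].
Sum ≈ 1.6244.

1.6244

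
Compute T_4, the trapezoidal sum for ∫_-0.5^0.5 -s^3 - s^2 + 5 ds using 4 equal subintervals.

Δs = (0.5 − (-0.5))/4 = 0.25.
f(-0.5) = 4.875, f(-0.25) = 4.953125, f(0) = 5, f(0.25) = 4.921875, f(0.5) = 4.625.
T_4 = (Δs/2)·[f(s_0) + 2f(s_1) + 2f(s_2) + 2f(s_3) + f(s_4)].
Sum = 4.90625.

4.90625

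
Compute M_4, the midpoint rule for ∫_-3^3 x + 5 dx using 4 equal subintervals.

Δx = (3 − (-3))/4 = 1.5.
Midpoints: -2.25, -0.75, 0.75, 2.25.
f(-2.25) = 2.75, f(-0.75) = 4.25, f(0.75) = 5.75, f(2.25) = 7.25.
Sum = Δx · [f(-2.25) + f(-0.75) + f(0.75) + f(2.25)].
Sum = 30.

30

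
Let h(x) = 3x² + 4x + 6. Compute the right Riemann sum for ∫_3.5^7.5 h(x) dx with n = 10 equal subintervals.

Δx = (7.5 − 3.5)/10 = 0.4.
Right endpoints: 3.9, 4.3, 4.7, 5.1, 5.5, 5.9, 6.3, 6.7, 7.1, 7.5.
h(3.9) = 67.23, h(4.3) = 78.67, h(4.7) = 91.07, h(5.1) = 104.43, h(5.5) = 118.75, h(5.9) = 134.03, h(6.3) = 150.27, h(6.7) = 167.47, h(7.1) = 185.63, h(7.5) = 204.75.
Sum = Δx · [h(3.9) + h(4.3) + h(4.7) + ...].
Sum = 520.92.

520.92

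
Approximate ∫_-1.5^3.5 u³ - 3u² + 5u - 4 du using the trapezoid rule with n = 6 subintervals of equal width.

Δu = (3.5 − (-1.5))/6 = 5/6.
f(-1.5) = -21.625, f(-2/3) = -242/27, f(1/6) = -701/216, f(1) = -1, f(11/6) = 269/216, f(8/3) = 188/27, f(3.5) = 19.625.
T_6 = (Δu/2)·[f(u_0) + 2f(u_1) + ... + 2f(u_{5}) + f(u_6)].
Sum = -5.

-5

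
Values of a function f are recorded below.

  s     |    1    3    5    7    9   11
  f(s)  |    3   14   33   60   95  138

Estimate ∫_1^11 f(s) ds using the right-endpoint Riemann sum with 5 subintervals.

680

Δs = 2.
Sum = 2·[14 + 33 + 60 + 95 + 138] = 680.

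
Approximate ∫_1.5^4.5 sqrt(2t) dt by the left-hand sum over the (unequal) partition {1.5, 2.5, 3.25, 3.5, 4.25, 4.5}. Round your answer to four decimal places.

Subinterval widths: 1, 0.75, 0.25, 0.75, 0.25.
Left endpoints: 1.5, 2.5, 3.25, 3.5, 4.25.
f(1.5) ≈ 1.7321, f(2.5) ≈ 2.2361, f(3.25) ≈ 2.5495, f(3.5) ≈ 2.6458, f(4.25) ≈ 2.9155.
Sum = Σ Δt_i · f(t_i).
Sum ≈ 6.7597.

6.7597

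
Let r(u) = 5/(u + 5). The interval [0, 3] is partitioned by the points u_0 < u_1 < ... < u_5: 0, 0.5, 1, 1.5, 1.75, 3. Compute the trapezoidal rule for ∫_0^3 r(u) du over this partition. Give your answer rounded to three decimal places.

Subinterval widths: 0.5, 0.5, 0.5, 0.25, 1.25.
r(0) = 1, r(0.5) = 10/11, r(1) = 5/6, r(1.5) = 10/13, r(1.75) = 20/27, r(3) = 0.625.
On each subinterval the trapezoid contributes (Δu_i/2)·[r(u_{i-1}) + r(u_i)].
Sum ≈ 2.356.

2.356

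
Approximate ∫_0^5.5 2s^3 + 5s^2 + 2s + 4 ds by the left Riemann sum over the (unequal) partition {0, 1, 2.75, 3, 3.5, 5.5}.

Subinterval widths: 1, 1.75, 0.25, 0.5, 2.
Left endpoints: 0, 1, 2.75, 3, 3.5.
f(0) = 4, f(1) = 13, f(2.75) = 88.90625, f(3) = 109, f(3.5) = 158.
Sum = Σ Δs_i · f(s_i).
Sum = 419.4765625.

419.4765625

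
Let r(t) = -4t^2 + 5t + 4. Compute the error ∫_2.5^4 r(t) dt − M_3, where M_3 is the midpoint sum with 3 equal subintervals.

Exact integral: ∫_2.5^4 r(t) dt = -34.125.
M_3 = -34.
Error = -34.125 − (-34) = -0.125.

-0.125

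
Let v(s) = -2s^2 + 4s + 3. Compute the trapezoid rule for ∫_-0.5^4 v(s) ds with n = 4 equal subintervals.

0.3515625

Δs = (4 − (-0.5))/4 = 1.125.
v(-0.5) = 0.5, v(0.625) = 4.71875, v(1.75) = 3.875, v(2.875) = -2.03125, v(4) = -13.
T_4 = (Δs/2)·[v(s_0) + 2v(s_1) + 2v(s_2) + 2v(s_3) + v(s_4)].
Sum = 0.3515625.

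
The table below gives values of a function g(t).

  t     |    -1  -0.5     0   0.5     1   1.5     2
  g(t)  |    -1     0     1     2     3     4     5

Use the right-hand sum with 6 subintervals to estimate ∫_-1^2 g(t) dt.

7.5

Δt = 0.5.
Sum = 0.5·[0 + 1 + 2 + 3 + 4 + 5] = 7.5.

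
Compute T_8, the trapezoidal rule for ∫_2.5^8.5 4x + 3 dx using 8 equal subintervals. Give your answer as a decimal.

Δx = (8.5 − 2.5)/8 = 0.75.
f(2.5) = 13, f(3.25) = 16, f(4) = 19, f(4.75) = 22, f(5.5) = 25, f(6.25) = 28, f(7) = 31, f(7.75) = 34, f(8.5) = 37.
T_8 = (Δx/2)·[f(x_0) + 2f(x_1) + ... + 2f(x_{7}) + f(x_8)].
Sum = 150.

150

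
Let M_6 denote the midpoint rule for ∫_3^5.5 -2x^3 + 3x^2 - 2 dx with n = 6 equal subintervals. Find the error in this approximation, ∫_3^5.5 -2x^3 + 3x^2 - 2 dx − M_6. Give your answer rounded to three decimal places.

Exact integral: ∫_3^5.5 f(x) dx = -282.65625.
M_6 ≈ -281.84245.
Error ≈ -282.65625 − (-281.84245) ≈ -0.814.

-0.814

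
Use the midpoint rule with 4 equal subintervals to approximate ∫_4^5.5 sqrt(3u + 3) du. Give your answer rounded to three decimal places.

6.226

Δu = (5.5 − 4)/4 = 0.375.
Midpoints: 4.1875, 4.5625, 4.9375, 5.3125.
f(4.1875) ≈ 3.945, f(4.5625) ≈ 4.085, f(4.9375) ≈ 4.220, f(5.3125) ≈ 4.352.
Sum = Δu · [f(4.1875) + f(4.5625) + f(4.9375) + f(5.3125)].
Sum ≈ 6.226.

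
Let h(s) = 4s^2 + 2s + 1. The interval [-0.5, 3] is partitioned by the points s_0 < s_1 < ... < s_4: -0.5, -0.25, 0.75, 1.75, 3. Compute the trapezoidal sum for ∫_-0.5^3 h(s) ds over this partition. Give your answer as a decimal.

51.0625

Subinterval widths: 0.25, 1, 1, 1.25.
h(-0.5) = 1, h(-0.25) = 0.75, h(0.75) = 4.75, h(1.75) = 16.75, h(3) = 43.
On each subinterval the trapezoid contributes (Δs_i/2)·[h(s_{i-1}) + h(s_i)].
Sum = 51.0625.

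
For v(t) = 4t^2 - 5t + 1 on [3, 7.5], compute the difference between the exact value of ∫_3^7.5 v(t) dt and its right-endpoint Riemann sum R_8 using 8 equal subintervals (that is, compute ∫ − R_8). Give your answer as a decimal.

-47.77734375

Exact integral: ∫_3^7.5 v(t) dt = 412.875.
R_8 = 460.65234375.
Error = 412.875 − 460.65234375 = -47.77734375.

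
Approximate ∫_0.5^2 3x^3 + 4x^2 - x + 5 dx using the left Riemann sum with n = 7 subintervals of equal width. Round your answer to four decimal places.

Δx = (2 − 0.5)/7 = 3/14.
Left endpoints: 0.5, 5/7, 13/14, 8/7, 19/14, 11/7, 25/14.
f(0.5) = 5.875, f(5/7) = 2545/343, f(13/14) = 27227/2744, f(8/7) = 4651/343, f(19/14) = 50789/2744, f(11/7) = 8557/343, f(25/14) = 90695/2744.
Sum = Δx · [f(0.5) + f(5/7) + f(13/14) + ...].
Sum ≈ 24.2755.

24.2755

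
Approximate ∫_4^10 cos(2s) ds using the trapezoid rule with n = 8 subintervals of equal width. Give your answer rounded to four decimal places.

-0.0308

Δs = (10 − 4)/8 = 0.75.
f(4) ≈ -0.1455, f(4.75) ≈ -0.9972, f(5.5) ≈ 0.0044, f(6.25) ≈ 0.9978, f(7) ≈ 0.1367, f(7.75) ≈ -0.9785, f(8.5) ≈ -0.2752, f(9.25) ≈ 0.9395, f(10) ≈ 0.4081.
T_8 = (Δs/2)·[f(s_0) + 2f(s_1) + ... + 2f(s_{7}) + f(s_8)].
Sum ≈ -0.0308.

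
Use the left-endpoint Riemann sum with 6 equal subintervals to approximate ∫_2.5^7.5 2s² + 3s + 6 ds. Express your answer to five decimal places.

Δs = (7.5 − 2.5)/6 = 5/6.
Left endpoints: 2.5, 10/3, 25/6, 5, 35/6, 20/3.
f(2.5) = 26, f(10/3) = 344/9, f(25/6) = 479/9, f(5) = 71, f(35/6) = 824/9, f(20/3) = 1034/9.
Sum = Δs · [f(2.5) + f(10/3) + f(25/6) + ...].
Sum ≈ 329.07407.

329.07407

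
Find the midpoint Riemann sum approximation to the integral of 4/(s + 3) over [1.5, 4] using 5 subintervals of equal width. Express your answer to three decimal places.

Δs = (4 − 1.5)/5 = 0.5.
Midpoints: 1.75, 2.25, 2.75, 3.25, 3.75.
f(1.75) = 16/19, f(2.25) = 16/21, f(2.75) = 16/23, f(3.25) = 0.64, f(3.75) = 16/27.
Sum = Δs · [f(1.75) + f(2.25) + f(2.75) + f(3.25) + f(3.75)].
Sum ≈ 1.766.

1.766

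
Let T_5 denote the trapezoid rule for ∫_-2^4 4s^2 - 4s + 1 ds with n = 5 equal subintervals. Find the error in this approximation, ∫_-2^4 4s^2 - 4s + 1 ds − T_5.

Exact integral: ∫_-2^4 f(s) ds = 78.
T_5 = 83.76.
Error = 78 − 83.76 = -5.76.

-5.76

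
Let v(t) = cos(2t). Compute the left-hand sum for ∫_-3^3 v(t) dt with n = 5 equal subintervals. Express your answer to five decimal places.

-0.13036

Δt = (3 − (-3))/5 = 1.2.
Left endpoints: -3, -1.8, -0.6, 0.6, 1.8.
v(-3) ≈ 0.96017, v(-1.8) ≈ -0.89676, v(-0.6) ≈ 0.36236, v(0.6) ≈ 0.36236, v(1.8) ≈ -0.89676.
Sum = Δt · [v(-3) + v(-1.8) + v(-0.6) + v(0.6) + v(1.8)].
Sum ≈ -0.13036.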